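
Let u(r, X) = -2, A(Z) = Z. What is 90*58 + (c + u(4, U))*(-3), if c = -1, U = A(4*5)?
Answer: 5229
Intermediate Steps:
U = 20 (U = 4*5 = 20)
90*58 + (c + u(4, U))*(-3) = 90*58 + (-1 - 2)*(-3) = 5220 - 3*(-3) = 5220 + 9 = 5229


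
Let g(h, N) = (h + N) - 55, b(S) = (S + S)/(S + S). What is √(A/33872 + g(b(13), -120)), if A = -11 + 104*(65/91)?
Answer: I*√611367521807/59276 ≈ 13.191*I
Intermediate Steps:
b(S) = 1 (b(S) = (2*S)/((2*S)) = (2*S)*(1/(2*S)) = 1)
g(h, N) = -55 + N + h (g(h, N) = (N + h) - 55 = -55 + N + h)
A = 443/7 (A = -11 + 104*(65*(1/91)) = -11 + 104*(5/7) = -11 + 520/7 = 443/7 ≈ 63.286)
√(A/33872 + g(b(13), -120)) = √((443/7)/33872 + (-55 - 120 + 1)) = √((443/7)*(1/33872) - 174) = √(443/237104 - 174) = √(-41255653/237104) = I*√611367521807/59276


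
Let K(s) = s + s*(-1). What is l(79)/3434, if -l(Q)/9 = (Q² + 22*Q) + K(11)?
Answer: -711/34 ≈ -20.912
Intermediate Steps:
K(s) = 0 (K(s) = s - s = 0)
l(Q) = -198*Q - 9*Q² (l(Q) = -9*((Q² + 22*Q) + 0) = -9*(Q² + 22*Q) = -198*Q - 9*Q²)
l(79)/3434 = (9*79*(-22 - 1*79))/3434 = (9*79*(-22 - 79))*(1/3434) = (9*79*(-101))*(1/3434) = -71811*1/3434 = -711/34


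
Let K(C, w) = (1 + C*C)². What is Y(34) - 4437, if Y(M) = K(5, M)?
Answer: -3761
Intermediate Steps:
K(C, w) = (1 + C²)²
Y(M) = 676 (Y(M) = (1 + 5²)² = (1 + 25)² = 26² = 676)
Y(34) - 4437 = 676 - 4437 = -3761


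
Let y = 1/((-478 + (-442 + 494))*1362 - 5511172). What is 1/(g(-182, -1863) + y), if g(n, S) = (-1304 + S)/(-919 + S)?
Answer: 651778088/741977321 ≈ 0.87843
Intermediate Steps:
g(n, S) = (-1304 + S)/(-919 + S)
y = -1/6091384 (y = 1/((-478 + 52)*1362 - 5511172) = 1/(-426*1362 - 5511172) = 1/(-580212 - 5511172) = 1/(-6091384) = -1/6091384 ≈ -1.6417e-7)
1/(g(-182, -1863) + y) = 1/((-1304 - 1863)/(-919 - 1863) - 1/6091384) = 1/(-3167/(-2782) - 1/6091384) = 1/(-1/2782*(-3167) - 1/6091384) = 1/(3167/2782 - 1/6091384) = 1/(741977321/651778088) = 651778088/741977321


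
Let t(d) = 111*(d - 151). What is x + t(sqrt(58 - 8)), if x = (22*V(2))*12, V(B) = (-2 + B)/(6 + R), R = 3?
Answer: -16761 + 555*sqrt(2) ≈ -15976.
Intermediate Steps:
V(B) = -2/9 + B/9 (V(B) = (-2 + B)/(6 + 3) = (-2 + B)/9 = (-2 + B)*(1/9) = -2/9 + B/9)
t(d) = -16761 + 111*d (t(d) = 111*(-151 + d) = -16761 + 111*d)
x = 0 (x = (22*(-2/9 + (1/9)*2))*12 = (22*(-2/9 + 2/9))*12 = (22*0)*12 = 0*12 = 0)
x + t(sqrt(58 - 8)) = 0 + (-16761 + 111*sqrt(58 - 8)) = 0 + (-16761 + 111*sqrt(50)) = 0 + (-16761 + 111*(5*sqrt(2))) = 0 + (-16761 + 555*sqrt(2)) = -16761 + 555*sqrt(2)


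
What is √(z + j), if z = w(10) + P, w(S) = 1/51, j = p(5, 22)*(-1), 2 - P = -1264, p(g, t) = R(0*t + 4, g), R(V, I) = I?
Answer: 2*√819978/51 ≈ 35.511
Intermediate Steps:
p(g, t) = g
P = 1266 (P = 2 - 1*(-1264) = 2 + 1264 = 1266)
j = -5 (j = 5*(-1) = -5)
w(S) = 1/51
z = 64567/51 (z = 1/51 + 1266 = 64567/51 ≈ 1266.0)
√(z + j) = √(64567/51 - 5) = √(64312/51) = 2*√819978/51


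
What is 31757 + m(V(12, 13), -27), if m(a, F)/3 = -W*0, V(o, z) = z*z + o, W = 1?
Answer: 31757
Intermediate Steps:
V(o, z) = o + z² (V(o, z) = z² + o = o + z²)
m(a, F) = 0 (m(a, F) = 3*(-1*1*0) = 3*(-1*0) = 3*0 = 0)
31757 + m(V(12, 13), -27) = 31757 + 0 = 31757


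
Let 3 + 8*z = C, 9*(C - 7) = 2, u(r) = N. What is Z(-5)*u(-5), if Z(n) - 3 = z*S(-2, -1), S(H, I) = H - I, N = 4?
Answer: 89/9 ≈ 9.8889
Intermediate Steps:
u(r) = 4
C = 65/9 (C = 7 + (⅑)*2 = 7 + 2/9 = 65/9 ≈ 7.2222)
z = 19/36 (z = -3/8 + (⅛)*(65/9) = -3/8 + 65/72 = 19/36 ≈ 0.52778)
Z(n) = 89/36 (Z(n) = 3 + 19*(-2 - 1*(-1))/36 = 3 + 19*(-2 + 1)/36 = 3 + (19/36)*(-1) = 3 - 19/36 = 89/36)
Z(-5)*u(-5) = (89/36)*4 = 89/9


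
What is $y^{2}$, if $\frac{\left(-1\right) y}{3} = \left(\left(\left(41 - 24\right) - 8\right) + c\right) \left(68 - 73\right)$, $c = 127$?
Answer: $4161600$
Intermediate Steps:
$y = 2040$ ($y = - 3 \left(\left(\left(41 - 24\right) - 8\right) + 127\right) \left(68 - 73\right) = - 3 \left(\left(17 - 8\right) + 127\right) \left(-5\right) = - 3 \left(9 + 127\right) \left(-5\right) = - 3 \cdot 136 \left(-5\right) = \left(-3\right) \left(-680\right) = 2040$)
$y^{2} = 2040^{2} = 4161600$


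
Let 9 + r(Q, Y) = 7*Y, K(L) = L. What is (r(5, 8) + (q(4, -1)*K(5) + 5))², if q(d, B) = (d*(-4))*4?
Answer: 71824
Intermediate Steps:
q(d, B) = -16*d (q(d, B) = -4*d*4 = -16*d)
r(Q, Y) = -9 + 7*Y
(r(5, 8) + (q(4, -1)*K(5) + 5))² = ((-9 + 7*8) + (-16*4*5 + 5))² = ((-9 + 56) + (-64*5 + 5))² = (47 + (-320 + 5))² = (47 - 315)² = (-268)² = 71824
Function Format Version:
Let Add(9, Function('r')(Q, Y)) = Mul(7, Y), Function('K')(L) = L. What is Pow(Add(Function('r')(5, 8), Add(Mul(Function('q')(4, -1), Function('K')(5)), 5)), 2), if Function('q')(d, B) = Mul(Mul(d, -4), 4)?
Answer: 71824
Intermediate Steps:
Function('q')(d, B) = Mul(-16, d) (Function('q')(d, B) = Mul(Mul(-4, d), 4) = Mul(-16, d))
Function('r')(Q, Y) = Add(-9, Mul(7, Y))
Pow(Add(Function('r')(5, 8), Add(Mul(Function('q')(4, -1), Function('K')(5)), 5)), 2) = Pow(Add(Add(-9, Mul(7, 8)), Add(Mul(Mul(-16, 4), 5), 5)), 2) = Pow(Add(Add(-9, 56), Add(Mul(-64, 5), 5)), 2) = Pow(Add(47, Add(-320, 5)), 2) = Pow(Add(47, -315), 2) = Pow(-268, 2) = 71824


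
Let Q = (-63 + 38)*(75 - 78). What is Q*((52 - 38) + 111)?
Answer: 9375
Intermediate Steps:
Q = 75 (Q = -25*(-3) = 75)
Q*((52 - 38) + 111) = 75*((52 - 38) + 111) = 75*(14 + 111) = 75*125 = 9375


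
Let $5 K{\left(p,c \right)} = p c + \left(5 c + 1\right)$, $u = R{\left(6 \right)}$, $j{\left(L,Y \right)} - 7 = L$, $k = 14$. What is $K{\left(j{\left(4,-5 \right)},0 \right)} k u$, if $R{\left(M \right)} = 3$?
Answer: $\frac{42}{5} \approx 8.4$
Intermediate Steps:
$j{\left(L,Y \right)} = 7 + L$
$u = 3$
$K{\left(p,c \right)} = \frac{1}{5} + c + \frac{c p}{5}$ ($K{\left(p,c \right)} = \frac{p c + \left(5 c + 1\right)}{5} = \frac{c p + \left(1 + 5 c\right)}{5} = \frac{1 + 5 c + c p}{5} = \frac{1}{5} + c + \frac{c p}{5}$)
$K{\left(j{\left(4,-5 \right)},0 \right)} k u = \left(\frac{1}{5} + 0 + \frac{1}{5} \cdot 0 \left(7 + 4\right)\right) 14 \cdot 3 = \left(\frac{1}{5} + 0 + \frac{1}{5} \cdot 0 \cdot 11\right) 14 \cdot 3 = \left(\frac{1}{5} + 0 + 0\right) 14 \cdot 3 = \frac{1}{5} \cdot 14 \cdot 3 = \frac{14}{5} \cdot 3 = \frac{42}{5}$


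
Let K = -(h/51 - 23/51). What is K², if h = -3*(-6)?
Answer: 25/2601 ≈ 0.0096117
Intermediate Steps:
h = 18
K = 5/51 (K = -(18/51 - 23/51) = -(18*(1/51) - 23*1/51) = -(6/17 - 23/51) = -1*(-5/51) = 5/51 ≈ 0.098039)
K² = (5/51)² = 25/2601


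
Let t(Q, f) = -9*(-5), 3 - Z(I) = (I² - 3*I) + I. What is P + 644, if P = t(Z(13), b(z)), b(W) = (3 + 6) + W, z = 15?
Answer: 689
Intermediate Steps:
Z(I) = 3 - I² + 2*I (Z(I) = 3 - ((I² - 3*I) + I) = 3 - (I² - 2*I) = 3 + (-I² + 2*I) = 3 - I² + 2*I)
b(W) = 9 + W
t(Q, f) = 45
P = 45
P + 644 = 45 + 644 = 689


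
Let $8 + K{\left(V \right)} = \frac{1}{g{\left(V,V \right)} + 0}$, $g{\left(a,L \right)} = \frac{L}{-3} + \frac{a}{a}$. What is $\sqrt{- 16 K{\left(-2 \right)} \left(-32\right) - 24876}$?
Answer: $\frac{2 i \sqrt{179155}}{5} \approx 169.31 i$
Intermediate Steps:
$g{\left(a,L \right)} = 1 - \frac{L}{3}$ ($g{\left(a,L \right)} = L \left(- \frac{1}{3}\right) + 1 = - \frac{L}{3} + 1 = 1 - \frac{L}{3}$)
$K{\left(V \right)} = -8 + \frac{1}{1 - \frac{V}{3}}$ ($K{\left(V \right)} = -8 + \frac{1}{\left(1 - \frac{V}{3}\right) + 0} = -8 + \frac{1}{1 - \frac{V}{3}}$)
$\sqrt{- 16 K{\left(-2 \right)} \left(-32\right) - 24876} = \sqrt{- 16 \frac{21 - -16}{-3 - 2} \left(-32\right) - 24876} = \sqrt{- 16 \frac{21 + 16}{-5} \left(-32\right) - 24876} = \sqrt{- 16 \left(\left(- \frac{1}{5}\right) 37\right) \left(-32\right) - 24876} = \sqrt{\left(-16\right) \left(- \frac{37}{5}\right) \left(-32\right) - 24876} = \sqrt{\frac{592}{5} \left(-32\right) - 24876} = \sqrt{- \frac{18944}{5} - 24876} = \sqrt{- \frac{143324}{5}} = \frac{2 i \sqrt{179155}}{5}$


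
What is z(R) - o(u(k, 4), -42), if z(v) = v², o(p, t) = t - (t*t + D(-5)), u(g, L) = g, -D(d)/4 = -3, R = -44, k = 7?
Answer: 3754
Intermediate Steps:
D(d) = 12 (D(d) = -4*(-3) = 12)
o(p, t) = -12 + t - t² (o(p, t) = t - (t*t + 12) = t - (t² + 12) = t - (12 + t²) = t + (-12 - t²) = -12 + t - t²)
z(R) - o(u(k, 4), -42) = (-44)² - (-12 - 42 - 1*(-42)²) = 1936 - (-12 - 42 - 1*1764) = 1936 - (-12 - 42 - 1764) = 1936 - 1*(-1818) = 1936 + 1818 = 3754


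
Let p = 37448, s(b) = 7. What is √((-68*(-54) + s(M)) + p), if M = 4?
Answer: √41127 ≈ 202.80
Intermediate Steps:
√((-68*(-54) + s(M)) + p) = √((-68*(-54) + 7) + 37448) = √((3672 + 7) + 37448) = √(3679 + 37448) = √41127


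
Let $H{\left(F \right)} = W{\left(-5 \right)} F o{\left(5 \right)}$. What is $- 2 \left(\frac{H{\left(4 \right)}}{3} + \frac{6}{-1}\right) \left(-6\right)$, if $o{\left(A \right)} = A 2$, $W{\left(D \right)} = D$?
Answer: $-872$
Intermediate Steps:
$o{\left(A \right)} = 2 A$
$H{\left(F \right)} = - 50 F$ ($H{\left(F \right)} = - 5 F 2 \cdot 5 = - 5 F 10 = - 50 F$)
$- 2 \left(\frac{H{\left(4 \right)}}{3} + \frac{6}{-1}\right) \left(-6\right) = - 2 \left(\frac{\left(-50\right) 4}{3} + \frac{6}{-1}\right) \left(-6\right) = - 2 \left(\left(-200\right) \frac{1}{3} + 6 \left(-1\right)\right) \left(-6\right) = - 2 \left(- \frac{200}{3} - 6\right) \left(-6\right) = \left(-2\right) \left(- \frac{218}{3}\right) \left(-6\right) = \frac{436}{3} \left(-6\right) = -872$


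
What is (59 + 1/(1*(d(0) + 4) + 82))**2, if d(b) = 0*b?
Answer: 25755625/7396 ≈ 3482.4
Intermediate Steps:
d(b) = 0
(59 + 1/(1*(d(0) + 4) + 82))**2 = (59 + 1/(1*(0 + 4) + 82))**2 = (59 + 1/(1*4 + 82))**2 = (59 + 1/(4 + 82))**2 = (59 + 1/86)**2 = (5075/86)**2 = 25755625/7396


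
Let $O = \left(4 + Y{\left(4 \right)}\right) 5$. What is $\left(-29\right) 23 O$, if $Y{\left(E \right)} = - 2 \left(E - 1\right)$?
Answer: $6670$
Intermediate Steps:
$Y{\left(E \right)} = 2 - 2 E$ ($Y{\left(E \right)} = - 2 \left(-1 + E\right) = 2 - 2 E$)
$O = -10$ ($O = \left(4 + \left(2 - 8\right)\right) 5 = \left(4 - 6\right) 5 = \left(-2\right) 5 = -10$)
$\left(-29\right) 23 O = \left(-29\right) 23 \left(-10\right) = \left(-667\right) \left(-10\right) = 6670$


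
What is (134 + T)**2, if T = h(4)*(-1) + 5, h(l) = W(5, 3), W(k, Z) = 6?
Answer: 17689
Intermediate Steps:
h(l) = 6
T = -1 (T = 6*(-1) + 5 = -6 + 5 = -1)
(134 + T)**2 = (134 - 1)**2 = 133**2 = 17689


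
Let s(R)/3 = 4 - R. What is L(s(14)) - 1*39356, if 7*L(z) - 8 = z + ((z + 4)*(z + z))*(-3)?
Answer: -280194/7 ≈ -40028.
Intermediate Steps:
s(R) = 12 - 3*R (s(R) = 3*(4 - R) = 12 - 3*R)
L(z) = 8/7 + z/7 - 6*z*(4 + z)/7 (L(z) = 8/7 + (z + ((z + 4)*(z + z))*(-3))/7 = 8/7 + (z + ((4 + z)*(2*z))*(-3))/7 = 8/7 + (z + (2*z*(4 + z))*(-3))/7 = 8/7 + (z - 6*z*(4 + z))/7 = 8/7 + (z/7 - 6*z*(4 + z)/7) = 8/7 + z/7 - 6*z*(4 + z)/7)
L(s(14)) - 1*39356 = (8/7 - 23*(12 - 3*14)/7 - 6*(12 - 3*14)²/7) - 1*39356 = (8/7 - 23*(12 - 42)/7 - 6*(12 - 42)²/7) - 39356 = (8/7 - 23/7*(-30) - 6/7*(-30)²) - 39356 = (8/7 + 690/7 - 6/7*900) - 39356 = (8/7 + 690/7 - 5400/7) - 39356 = -4702/7 - 39356 = -280194/7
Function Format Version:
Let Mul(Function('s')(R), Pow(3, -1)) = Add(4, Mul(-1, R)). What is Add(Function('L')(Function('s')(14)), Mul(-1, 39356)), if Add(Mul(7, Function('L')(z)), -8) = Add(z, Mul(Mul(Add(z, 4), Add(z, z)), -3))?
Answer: Rational(-280194, 7) ≈ -40028.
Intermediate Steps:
Function('s')(R) = Add(12, Mul(-3, R)) (Function('s')(R) = Mul(3, Add(4, Mul(-1, R))) = Add(12, Mul(-3, R)))
Function('L')(z) = Add(Rational(8, 7), Mul(Rational(1, 7), z), Mul(Rational(-6, 7), z, Add(4, z))) (Function('L')(z) = Add(Rational(8, 7), Mul(Rational(1, 7), Add(z, Mul(Mul(Add(z, 4), Add(z, z)), -3)))) = Add(Rational(8, 7), Mul(Rational(1, 7), Add(z, Mul(Mul(Add(4, z), Mul(2, z)), -3)))) = Add(Rational(8, 7), Mul(Rational(1, 7), Add(z, Mul(Mul(2, z, Add(4, z)), -3)))) = Add(Rational(8, 7), Mul(Rational(1, 7), Add(z, Mul(-6, z, Add(4, z))))) = Add(Rational(8, 7), Add(Mul(Rational(1, 7), z), Mul(Rational(-6, 7), z, Add(4, z)))) = Add(Rational(8, 7), Mul(Rational(1, 7), z), Mul(Rational(-6, 7), z, Add(4, z))))
Add(Function('L')(Function('s')(14)), Mul(-1, 39356)) = Add(Add(Rational(8, 7), Mul(Rational(-23, 7), Add(12, Mul(-3, 14))), Mul(Rational(-6, 7), Pow(Add(12, Mul(-3, 14)), 2))), Mul(-1, 39356)) = Add(Add(Rational(8, 7), Mul(Rational(-23, 7), Add(12, -42)), Mul(Rational(-6, 7), Pow(Add(12, -42), 2))), -39356) = Add(Add(Rational(8, 7), Mul(Rational(-23, 7), -30), Mul(Rational(-6, 7), Pow(-30, 2))), -39356) = Add(Add(Rational(8, 7), Rational(690, 7), Mul(Rational(-6, 7), 900)), -39356) = Add(Add(Rational(8, 7), Rational(690, 7), Rational(-5400, 7)), -39356) = Add(Rational(-4702, 7), -39356) = Rational(-280194, 7)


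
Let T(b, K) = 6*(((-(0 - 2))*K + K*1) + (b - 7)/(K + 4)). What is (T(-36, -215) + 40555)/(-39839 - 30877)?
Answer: -7740793/14921076 ≈ -0.51878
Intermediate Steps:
T(b, K) = 18*K + 6*(-7 + b)/(4 + K) (T(b, K) = 6*(((-1*(-2))*K + K) + (-7 + b)/(4 + K)) = 6*((2*K + K) + (-7 + b)/(4 + K)) = 6*(3*K + (-7 + b)/(4 + K)) = 18*K + 6*(-7 + b)/(4 + K))
(T(-36, -215) + 40555)/(-39839 - 30877) = (6*(-7 - 36 + 3*(-215)**2 + 12*(-215))/(4 - 215) + 40555)/(-39839 - 30877) = (6*(-7 - 36 + 3*46225 - 2580)/(-211) + 40555)/(-70716) = (6*(-1/211)*(-7 - 36 + 138675 - 2580) + 40555)*(-1/70716) = (6*(-1/211)*136052 + 40555)*(-1/70716) = (-816312/211 + 40555)*(-1/70716) = (7740793/211)*(-1/70716) = -7740793/14921076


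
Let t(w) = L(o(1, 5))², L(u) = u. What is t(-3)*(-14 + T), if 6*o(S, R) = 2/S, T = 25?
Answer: 11/9 ≈ 1.2222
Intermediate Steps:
o(S, R) = 1/(3*S) (o(S, R) = (2/S)/6 = 1/(3*S))
t(w) = ⅑ (t(w) = ((⅓)/1)² = ((⅓)*1)² = (⅓)² = ⅑)
t(-3)*(-14 + T) = (-14 + 25)/9 = (⅑)*11 = 11/9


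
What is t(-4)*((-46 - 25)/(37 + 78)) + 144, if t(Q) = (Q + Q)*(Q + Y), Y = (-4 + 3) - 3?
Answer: 12016/115 ≈ 104.49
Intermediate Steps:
Y = -4 (Y = -1 - 3 = -4)
t(Q) = 2*Q*(-4 + Q) (t(Q) = (Q + Q)*(Q - 4) = (2*Q)*(-4 + Q) = 2*Q*(-4 + Q))
t(-4)*((-46 - 25)/(37 + 78)) + 144 = (2*(-4)*(-4 - 4))*((-46 - 25)/(37 + 78)) + 144 = (2*(-4)*(-8))*(-71/115) + 144 = 64*(-71*1/115) + 144 = 64*(-71/115) + 144 = -4544/115 + 144 = 12016/115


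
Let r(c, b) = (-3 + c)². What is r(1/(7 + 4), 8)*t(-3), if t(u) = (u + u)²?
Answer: 36864/121 ≈ 304.66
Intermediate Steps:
t(u) = 4*u² (t(u) = (2*u)² = 4*u²)
r(1/(7 + 4), 8)*t(-3) = (-3 + 1/(7 + 4))²*(4*(-3)²) = (-3 + 1/11)²*(4*9) = (-3 + 1/11)²*36 = (-32/11)²*36 = (1024/121)*36 = 36864/121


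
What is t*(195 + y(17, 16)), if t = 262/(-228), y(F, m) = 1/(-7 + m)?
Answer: -115018/513 ≈ -224.21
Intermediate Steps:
t = -131/114 (t = 262*(-1/228) = -131/114 ≈ -1.1491)
t*(195 + y(17, 16)) = -131*(195 + 1/(-7 + 16))/114 = -131*(195 + 1/9)/114 = -131*(195 + ⅑)/114 = -131/114*1756/9 = -115018/513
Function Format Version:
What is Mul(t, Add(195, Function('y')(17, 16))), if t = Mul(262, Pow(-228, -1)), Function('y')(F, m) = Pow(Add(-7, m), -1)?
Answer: Rational(-115018, 513) ≈ -224.21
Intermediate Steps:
t = Rational(-131, 114) (t = Mul(262, Rational(-1, 228)) = Rational(-131, 114) ≈ -1.1491)
Mul(t, Add(195, Function('y')(17, 16))) = Mul(Rational(-131, 114), Add(195, Pow(Add(-7, 16), -1))) = Mul(Rational(-131, 114), Add(195, Pow(9, -1))) = Mul(Rational(-131, 114), Add(195, Rational(1, 9))) = Mul(Rational(-131, 114), Rational(1756, 9)) = Rational(-115018, 513)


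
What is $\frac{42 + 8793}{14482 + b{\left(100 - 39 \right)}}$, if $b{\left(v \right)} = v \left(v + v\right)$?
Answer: $\frac{2945}{7308} \approx 0.40298$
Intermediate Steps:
$b{\left(v \right)} = 2 v^{2}$ ($b{\left(v \right)} = v 2 v = 2 v^{2}$)
$\frac{42 + 8793}{14482 + b{\left(100 - 39 \right)}} = \frac{42 + 8793}{14482 + 2 \left(100 - 39\right)^{2}} = \frac{8835}{14482 + 2 \left(100 - 39\right)^{2}} = \frac{8835}{14482 + 2 \cdot 61^{2}} = \frac{8835}{14482 + 2 \cdot 3721} = \frac{8835}{14482 + 7442} = \frac{8835}{21924} = 8835 \cdot \frac{1}{21924} = \frac{2945}{7308}$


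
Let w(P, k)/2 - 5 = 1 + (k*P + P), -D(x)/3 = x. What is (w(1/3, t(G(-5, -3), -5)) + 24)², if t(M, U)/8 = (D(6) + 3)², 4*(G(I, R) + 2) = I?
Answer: 13764100/9 ≈ 1.5293e+6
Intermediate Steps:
D(x) = -3*x
G(I, R) = -2 + I/4
t(M, U) = 1800 (t(M, U) = 8*(-3*6 + 3)² = 8*(-18 + 3)² = 8*(-15)² = 8*225 = 1800)
w(P, k) = 12 + 2*P + 2*P*k (w(P, k) = 10 + 2*(1 + (k*P + P)) = 10 + 2*(1 + (P*k + P)) = 10 + 2*(1 + (P + P*k)) = 10 + 2*(1 + P + P*k) = 10 + (2 + 2*P + 2*P*k) = 12 + 2*P + 2*P*k)
(w(1/3, t(G(-5, -3), -5)) + 24)² = ((12 + 2*(1/3) + 2*(1/3)*1800) + 24)² = ((12 + 2*(1*(⅓)) + 2*(1*(⅓))*1800) + 24)² = ((12 + 2*(⅓) + 2*(⅓)*1800) + 24)² = ((12 + ⅔ + 1200) + 24)² = (3638/3 + 24)² = (3710/3)² = 13764100/9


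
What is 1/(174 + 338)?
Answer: 1/512 ≈ 0.0019531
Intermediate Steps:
1/(174 + 338) = 1/512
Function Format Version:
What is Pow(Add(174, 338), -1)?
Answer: Rational(1, 512) ≈ 0.0019531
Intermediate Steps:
Pow(Add(174, 338), -1) = Pow(512, -1) = Rational(1, 512)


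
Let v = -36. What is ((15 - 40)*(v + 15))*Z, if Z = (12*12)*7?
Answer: 529200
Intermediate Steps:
Z = 1008 (Z = 144*7 = 1008)
((15 - 40)*(v + 15))*Z = ((15 - 40)*(-36 + 15))*1008 = -25*(-21)*1008 = 525*1008 = 529200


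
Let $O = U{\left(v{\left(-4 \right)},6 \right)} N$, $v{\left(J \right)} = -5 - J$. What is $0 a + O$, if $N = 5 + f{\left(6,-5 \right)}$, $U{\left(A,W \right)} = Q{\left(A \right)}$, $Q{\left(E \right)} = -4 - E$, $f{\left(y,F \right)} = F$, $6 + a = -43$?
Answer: $0$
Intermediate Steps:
$a = -49$ ($a = -6 - 43 = -49$)
$U{\left(A,W \right)} = -4 - A$
$N = 0$ ($N = 5 - 5 = 0$)
$O = 0$ ($O = \left(-4 - \left(-5 - -4\right)\right) 0 = \left(-4 - \left(-5 + 4\right)\right) 0 = \left(-4 - -1\right) 0 = \left(-4 + 1\right) 0 = \left(-3\right) 0 = 0$)
$0 a + O = 0 \left(-49\right) + 0 = 0 + 0 = 0$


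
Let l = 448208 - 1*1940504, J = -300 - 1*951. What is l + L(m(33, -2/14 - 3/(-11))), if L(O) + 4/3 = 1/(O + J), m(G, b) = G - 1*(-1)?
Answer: -5448377567/3651 ≈ -1.4923e+6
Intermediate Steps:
J = -1251 (J = -300 - 951 = -1251)
m(G, b) = 1 + G (m(G, b) = G + 1 = 1 + G)
L(O) = -4/3 + 1/(-1251 + O) (L(O) = -4/3 + 1/(O - 1251) = -4/3 + 1/(-1251 + O))
l = -1492296 (l = 448208 - 1940504 = -1492296)
l + L(m(33, -2/14 - 3/(-11))) = -1492296 + (5007 - 4*(1 + 33))/(3*(-1251 + (1 + 33))) = -1492296 + (5007 - 4*34)/(3*(-1251 + 34)) = -1492296 + (1/3)*(5007 - 136)/(-1217) = -1492296 + (1/3)*(-1/1217)*4871 = -1492296 - 4871/3651 = -5448377567/3651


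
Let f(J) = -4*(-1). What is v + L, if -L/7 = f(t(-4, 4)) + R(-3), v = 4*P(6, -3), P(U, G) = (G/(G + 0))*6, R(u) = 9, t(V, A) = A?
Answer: -67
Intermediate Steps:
f(J) = 4
P(U, G) = 6 (P(U, G) = (G/G)*6 = 1*6 = 6)
v = 24 (v = 4*6 = 24)
L = -91 (L = -7*(4 + 9) = -7*13 = -91)
v + L = 24 - 91 = -67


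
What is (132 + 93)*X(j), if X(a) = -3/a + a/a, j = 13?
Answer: 2250/13 ≈ 173.08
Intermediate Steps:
X(a) = 1 - 3/a (X(a) = -3/a + 1 = 1 - 3/a)
(132 + 93)*X(j) = (132 + 93)*((-3 + 13)/13) = 225*((1/13)*10) = 225*(10/13) = 2250/13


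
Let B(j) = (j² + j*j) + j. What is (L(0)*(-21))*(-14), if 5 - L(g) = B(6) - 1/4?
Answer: -42777/2 ≈ -21389.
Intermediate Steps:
B(j) = j + 2*j² (B(j) = (j² + j²) + j = 2*j² + j = j + 2*j²)
L(g) = -291/4 (L(g) = 5 - (6*(1 + 2*6) - 1/4) = 5 - (6*(1 + 12) - 1*¼) = 5 - (6*13 - ¼) = 5 - (78 - ¼) = 5 - 1*311/4 = 5 - 311/4 = -291/4)
(L(0)*(-21))*(-14) = -291/4*(-21)*(-14) = (6111/4)*(-14) = -42777/2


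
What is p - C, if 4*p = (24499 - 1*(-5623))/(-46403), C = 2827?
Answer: -262377623/92806 ≈ -2827.2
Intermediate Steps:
p = -15061/92806 (p = ((24499 - 1*(-5623))/(-46403))/4 = ((24499 + 5623)*(-1/46403))/4 = (30122*(-1/46403))/4 = (¼)*(-30122/46403) = -15061/92806 ≈ -0.16228)
p - C = -15061/92806 - 1*2827 = -15061/92806 - 2827 = -262377623/92806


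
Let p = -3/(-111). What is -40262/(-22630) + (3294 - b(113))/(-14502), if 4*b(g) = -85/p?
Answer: 983086933/656360520 ≈ 1.4978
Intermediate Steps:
p = 1/37 (p = -3*(-1/111) = 1/37 ≈ 0.027027)
b(g) = -3145/4 (b(g) = (-85/1/37)/4 = (-85*37)/4 = (1/4)*(-3145) = -3145/4)
-40262/(-22630) + (3294 - b(113))/(-14502) = -40262/(-22630) + (3294 - 1*(-3145/4))/(-14502) = -40262*(-1/22630) + (3294 + 3145/4)*(-1/14502) = 20131/11315 + (16321/4)*(-1/14502) = 20131/11315 - 16321/58008 = 983086933/656360520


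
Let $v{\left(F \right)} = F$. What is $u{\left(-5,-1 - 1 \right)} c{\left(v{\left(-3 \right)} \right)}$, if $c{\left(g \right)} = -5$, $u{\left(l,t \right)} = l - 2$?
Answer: $35$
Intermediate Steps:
$u{\left(l,t \right)} = -2 + l$ ($u{\left(l,t \right)} = l - 2 = -2 + l$)
$u{\left(-5,-1 - 1 \right)} c{\left(v{\left(-3 \right)} \right)} = \left(-2 - 5\right) \left(-5\right) = \left(-7\right) \left(-5\right) = 35$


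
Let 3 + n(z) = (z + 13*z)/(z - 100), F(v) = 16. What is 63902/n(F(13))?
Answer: -191706/17 ≈ -11277.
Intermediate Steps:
n(z) = -3 + 14*z/(-100 + z) (n(z) = -3 + (z + 13*z)/(z - 100) = -3 + (14*z)/(-100 + z) = -3 + 14*z/(-100 + z))
63902/n(F(13)) = 63902/(((300 + 11*16)/(-100 + 16))) = 63902/(((300 + 176)/(-84))) = 63902/((-1/84*476)) = 63902/(-17/3) = 63902*(-3/17) = -191706/17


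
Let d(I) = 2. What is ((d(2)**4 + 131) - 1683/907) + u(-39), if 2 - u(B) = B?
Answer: 168833/907 ≈ 186.14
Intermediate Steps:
u(B) = 2 - B
((d(2)**4 + 131) - 1683/907) + u(-39) = ((2**4 + 131) - 1683/907) + (2 - 1*(-39)) = ((16 + 131) - 1683*1/907) + (2 + 39) = (147 - 1683/907) + 41 = 131646/907 + 41 = 168833/907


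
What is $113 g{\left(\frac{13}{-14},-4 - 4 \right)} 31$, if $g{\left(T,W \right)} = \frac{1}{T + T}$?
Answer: $- \frac{24521}{13} \approx -1886.2$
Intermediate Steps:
$g{\left(T,W \right)} = \frac{1}{2 T}$
$113 g{\left(\frac{13}{-14},-4 - 4 \right)} 31 = 113 \frac{1}{2 \frac{13}{-14}} \cdot 31 = 113 \frac{1}{2 \cdot 13 \left(- \frac{1}{14}\right)} 31 = 113 \frac{1}{2 \left(- \frac{13}{14}\right)} 31 = 113 \cdot \frac{1}{2} \left(- \frac{14}{13}\right) 31 = 113 \left(- \frac{7}{13}\right) 31 = \left(- \frac{791}{13}\right) 31 = - \frac{24521}{13}$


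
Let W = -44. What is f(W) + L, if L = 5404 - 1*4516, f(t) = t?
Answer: 844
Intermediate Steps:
L = 888 (L = 5404 - 4516 = 888)
f(W) + L = -44 + 888 = 844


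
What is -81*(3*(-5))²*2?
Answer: -36450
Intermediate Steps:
-81*(3*(-5))²*2 = -81*(-15)²*2 = -81*225*2 = -18225*2 = -36450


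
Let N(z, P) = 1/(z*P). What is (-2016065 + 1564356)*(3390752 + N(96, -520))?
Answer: -76459129102334851/49920 ≈ -1.5316e+12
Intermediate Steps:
N(z, P) = 1/(P*z)
(-2016065 + 1564356)*(3390752 + N(96, -520)) = (-2016065 + 1564356)*(3390752 + 1/(-520*96)) = -451709*(3390752 - 1/520*1/96) = -451709*(3390752 - 1/49920) = -451709*169266339839/49920 = -76459129102334851/49920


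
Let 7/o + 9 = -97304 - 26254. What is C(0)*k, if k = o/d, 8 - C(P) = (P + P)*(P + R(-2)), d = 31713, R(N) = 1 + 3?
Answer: -56/3918680271 ≈ -1.4291e-8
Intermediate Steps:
o = -7/123567 (o = 7/(-9 + (-97304 - 26254)) = 7/(-9 - 123558) = 7/(-123567) = 7*(-1/123567) = -7/123567 ≈ -5.6649e-5)
R(N) = 4
C(P) = 8 - 2*P*(4 + P) (C(P) = 8 - (P + P)*(P + 4) = 8 - 2*P*(4 + P))
k = -7/3918680271 (k = -7/123567/31713 = -7/123567*1/31713 = -7/3918680271 ≈ -1.7863e-9)
C(0)*k = (8 - 8*0 - 2*0**2)*(-7/3918680271) = (8 + 0 - 2*0)*(-7/3918680271) = (8 + 0 + 0)*(-7/3918680271) = 8*(-7/3918680271) = -56/3918680271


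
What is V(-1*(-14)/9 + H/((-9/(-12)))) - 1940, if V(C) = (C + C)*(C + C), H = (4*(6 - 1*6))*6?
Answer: -156356/81 ≈ -1930.3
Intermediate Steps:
H = 0 (H = (4*(6 - 6))*6 = (4*0)*6 = 0*6 = 0)
V(C) = 4*C² (V(C) = (2*C)*(2*C) = 4*C²)
V(-1*(-14)/9 + H/((-9/(-12)))) - 1940 = 4*(-1*(-14)/9 + 0/((-9/(-12))))² - 1940 = 4*(14*(⅑) + 0/((-9*(-1/12))))² - 1940 = 4*(14/9 + 0/(¾))² - 1940 = 4*(14/9 + 0*(4/3))² - 1940 = 4*(14/9 + 0)² - 1940 = 4*(14/9)² - 1940 = 4*(196/81) - 1940 = 784/81 - 1940 = -156356/81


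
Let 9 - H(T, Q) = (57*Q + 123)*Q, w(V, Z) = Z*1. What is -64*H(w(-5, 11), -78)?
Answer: 21579840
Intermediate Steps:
w(V, Z) = Z
H(T, Q) = 9 - Q*(123 + 57*Q) (H(T, Q) = 9 - (57*Q + 123)*Q = 9 - (123 + 57*Q)*Q = 9 - Q*(123 + 57*Q))
-64*H(w(-5, 11), -78) = -64*(9 - 123*(-78) - 57*(-78)²) = -64*(9 + 9594 - 57*6084) = -64*(9 + 9594 - 346788) = -64*(-337185) = 21579840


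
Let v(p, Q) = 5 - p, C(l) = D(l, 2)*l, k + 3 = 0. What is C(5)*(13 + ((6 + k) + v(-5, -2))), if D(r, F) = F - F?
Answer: 0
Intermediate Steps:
k = -3 (k = -3 + 0 = -3)
D(r, F) = 0
C(l) = 0 (C(l) = 0*l = 0)
C(5)*(13 + ((6 + k) + v(-5, -2))) = 0*(13 + ((6 - 3) + (5 - 1*(-5)))) = 0*(13 + (3 + (5 + 5))) = 0*(13 + (3 + 10)) = 0*(13 + 13) = 0*26 = 0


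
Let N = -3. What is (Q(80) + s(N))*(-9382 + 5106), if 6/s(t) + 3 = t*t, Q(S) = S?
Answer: -346356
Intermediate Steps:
s(t) = 6/(-3 + t²) (s(t) = 6/(-3 + t*t) = 6/(-3 + t²))
(Q(80) + s(N))*(-9382 + 5106) = (80 + 6/(-3 + (-3)²))*(-9382 + 5106) = (80 + 6/(-3 + 9))*(-4276) = (80 + 6/6)*(-4276) = (80 + 6*(⅙))*(-4276) = (80 + 1)*(-4276) = 81*(-4276) = -346356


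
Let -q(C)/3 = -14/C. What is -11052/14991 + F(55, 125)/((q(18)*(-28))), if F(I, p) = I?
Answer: -1546569/979412 ≈ -1.5791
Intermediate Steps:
q(C) = 42/C (q(C) = -(-42)/C = 42/C)
-11052/14991 + F(55, 125)/((q(18)*(-28))) = -11052/14991 + 55/(((42/18)*(-28))) = -11052*1/14991 + 55/(((42*(1/18))*(-28))) = -3684/4997 + 55/(((7/3)*(-28))) = -3684/4997 + 55/(-196/3) = -3684/4997 + 55*(-3/196) = -3684/4997 - 165/196 = -1546569/979412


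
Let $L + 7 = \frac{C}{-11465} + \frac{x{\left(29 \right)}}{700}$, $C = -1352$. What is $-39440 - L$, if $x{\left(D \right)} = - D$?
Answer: $- \frac{63294031083}{1605100} \approx -39433.0$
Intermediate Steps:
$L = - \frac{11112917}{1605100}$ ($L = -7 + \left(- \frac{1352}{-11465} + \frac{\left(-1\right) 29}{700}\right) = -7 - - \frac{122783}{1605100} = -7 + \left(\frac{1352}{11465} - \frac{29}{700}\right) = -7 + \frac{122783}{1605100} = - \frac{11112917}{1605100} \approx -6.9235$)
$-39440 - L = -39440 - - \frac{11112917}{1605100} = -39440 + \frac{11112917}{1605100} = - \frac{63294031083}{1605100}$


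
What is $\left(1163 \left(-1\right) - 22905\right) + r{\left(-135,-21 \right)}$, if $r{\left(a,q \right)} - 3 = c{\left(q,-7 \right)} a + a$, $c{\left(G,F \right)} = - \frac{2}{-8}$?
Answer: $- \frac{96935}{4} \approx -24234.0$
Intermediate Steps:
$c{\left(G,F \right)} = \frac{1}{4}$ ($c{\left(G,F \right)} = \left(-2\right) \left(- \frac{1}{8}\right) = \frac{1}{4}$)
$r{\left(a,q \right)} = 3 + \frac{5 a}{4}$ ($r{\left(a,q \right)} = 3 + \left(\frac{a}{4} + a\right) = 3 + \frac{5 a}{4}$)
$\left(1163 \left(-1\right) - 22905\right) + r{\left(-135,-21 \right)} = \left(1163 \left(-1\right) - 22905\right) + \left(3 + \frac{5}{4} \left(-135\right)\right) = \left(-1163 - 22905\right) + \left(3 - \frac{675}{4}\right) = -24068 - \frac{663}{4} = - \frac{96935}{4}$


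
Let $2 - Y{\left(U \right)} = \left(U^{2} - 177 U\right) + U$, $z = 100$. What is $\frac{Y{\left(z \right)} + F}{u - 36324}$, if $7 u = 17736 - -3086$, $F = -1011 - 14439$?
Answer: $\frac{27468}{116723} \approx 0.23533$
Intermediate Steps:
$Y{\left(U \right)} = 2 - U^{2} + 176 U$ ($Y{\left(U \right)} = 2 - \left(\left(U^{2} - 177 U\right) + U\right) = 2 - \left(U^{2} - 176 U\right) = 2 - U^{2} + 176 U$)
$F = -15450$
$u = \frac{20822}{7}$ ($u = \frac{17736 - -3086}{7} = \frac{17736 + \left(-14 + 3100\right)}{7} = \frac{17736 + 3086}{7} = \frac{1}{7} \cdot 20822 = \frac{20822}{7} \approx 2974.6$)
$\frac{Y{\left(z \right)} + F}{u - 36324} = \frac{\left(2 - 100^{2} + 176 \cdot 100\right) - 15450}{\frac{20822}{7} - 36324} = \frac{\left(2 - 10000 + 17600\right) - 15450}{- \frac{233446}{7}} = \left(\left(2 - 10000 + 17600\right) - 15450\right) \left(- \frac{7}{233446}\right) = \left(7602 - 15450\right) \left(- \frac{7}{233446}\right) = \left(-7848\right) \left(- \frac{7}{233446}\right) = \frac{27468}{116723}$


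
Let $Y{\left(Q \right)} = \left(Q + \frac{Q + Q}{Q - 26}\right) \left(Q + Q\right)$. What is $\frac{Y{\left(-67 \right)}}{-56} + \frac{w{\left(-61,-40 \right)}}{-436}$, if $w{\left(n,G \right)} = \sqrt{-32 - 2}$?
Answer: $- \frac{58357}{372} - \frac{i \sqrt{34}}{436} \approx -156.87 - 0.013374 i$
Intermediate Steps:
$Y{\left(Q \right)} = 2 Q \left(Q + \frac{2 Q}{-26 + Q}\right)$ ($Y{\left(Q \right)} = \left(Q + \frac{2 Q}{-26 + Q}\right) 2 Q = 2 Q \left(Q + \frac{2 Q}{-26 + Q}\right)$)
$w{\left(n,G \right)} = i \sqrt{34}$ ($w{\left(n,G \right)} = \sqrt{-34} = i \sqrt{34}$)
$\frac{Y{\left(-67 \right)}}{-56} + \frac{w{\left(-61,-40 \right)}}{-436} = \frac{2 \left(-67\right)^{2} \frac{1}{-26 - 67} \left(-24 - 67\right)}{-56} + \frac{i \sqrt{34}}{-436} = 2 \cdot 4489 \frac{1}{-93} \left(-91\right) \left(- \frac{1}{56}\right) + i \sqrt{34} \left(- \frac{1}{436}\right) = 2 \cdot 4489 \left(- \frac{1}{93}\right) \left(-91\right) \left(- \frac{1}{56}\right) - \frac{i \sqrt{34}}{436} = \frac{816998}{93} \left(- \frac{1}{56}\right) - \frac{i \sqrt{34}}{436} = - \frac{58357}{372} - \frac{i \sqrt{34}}{436}$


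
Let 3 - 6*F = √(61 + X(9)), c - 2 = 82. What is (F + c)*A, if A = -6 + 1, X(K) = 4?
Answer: -845/2 + 5*√65/6 ≈ -415.78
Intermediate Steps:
c = 84 (c = 2 + 82 = 84)
F = ½ - √65/6 (F = ½ - √(61 + 4)/6 = ½ - √65/6 ≈ -0.84371)
A = -5
(F + c)*A = ((½ - √65/6) + 84)*(-5) = (169/2 - √65/6)*(-5) = -845/2 + 5*√65/6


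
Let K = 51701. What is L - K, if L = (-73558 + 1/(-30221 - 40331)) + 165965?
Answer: 2871889711/70552 ≈ 40706.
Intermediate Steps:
L = 6519498663/70552 (L = (-73558 + 1/(-70552)) + 165965 = (-73558 - 1/70552) + 165965 = -5189664017/70552 + 165965 = 6519498663/70552 ≈ 92407.)
L - K = 6519498663/70552 - 1*51701 = 6519498663/70552 - 51701 = 2871889711/70552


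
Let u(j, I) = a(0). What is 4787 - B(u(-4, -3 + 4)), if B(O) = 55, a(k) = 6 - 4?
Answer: 4732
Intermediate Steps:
a(k) = 2
u(j, I) = 2
4787 - B(u(-4, -3 + 4)) = 4787 - 1*55 = 4787 - 55 = 4732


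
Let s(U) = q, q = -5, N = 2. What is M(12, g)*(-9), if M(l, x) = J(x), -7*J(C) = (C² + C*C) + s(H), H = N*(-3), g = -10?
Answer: 1755/7 ≈ 250.71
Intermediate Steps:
H = -6 (H = 2*(-3) = -6)
s(U) = -5
J(C) = 5/7 - 2*C²/7 (J(C) = -((C² + C*C) - 5)/7 = -((C² + C²) - 5)/7 = -(2*C² - 5)/7 = -(-5 + 2*C²)/7 = 5/7 - 2*C²/7)
M(l, x) = 5/7 - 2*x²/7
M(12, g)*(-9) = (5/7 - 2/7*(-10)²)*(-9) = (5/7 - 2/7*100)*(-9) = (5/7 - 200/7)*(-9) = -195/7*(-9) = 1755/7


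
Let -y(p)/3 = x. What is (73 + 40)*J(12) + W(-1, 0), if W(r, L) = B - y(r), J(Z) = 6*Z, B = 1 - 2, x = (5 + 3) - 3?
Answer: 8150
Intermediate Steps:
x = 5 (x = 8 - 3 = 5)
y(p) = -15 (y(p) = -3*5 = -15)
B = -1
W(r, L) = 14 (W(r, L) = -1 - 1*(-15) = -1 + 15 = 14)
(73 + 40)*J(12) + W(-1, 0) = (73 + 40)*(6*12) + 14 = 113*72 + 14 = 8136 + 14 = 8150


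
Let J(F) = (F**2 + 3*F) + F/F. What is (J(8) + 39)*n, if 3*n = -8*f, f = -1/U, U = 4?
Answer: 256/3 ≈ 85.333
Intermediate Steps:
J(F) = 1 + F**2 + 3*F (J(F) = (F**2 + 3*F) + 1 = 1 + F**2 + 3*F)
f = -1/4 ≈ -0.25000
n = 2/3 (n = (-8*(-1/4))/3 = (1/3)*2 = 2/3 ≈ 0.66667)
(J(8) + 39)*n = ((1 + 8**2 + 3*8) + 39)*(2/3) = ((1 + 64 + 24) + 39)*(2/3) = (89 + 39)*(2/3) = 128*(2/3) = 256/3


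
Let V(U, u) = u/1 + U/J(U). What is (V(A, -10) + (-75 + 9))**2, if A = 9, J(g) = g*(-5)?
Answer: 145161/25 ≈ 5806.4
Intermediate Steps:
J(g) = -5*g
V(U, u) = -1/5 + u (V(U, u) = u/1 + U/((-5*U)) = u*1 + U*(-1/(5*U)) = u - 1/5 = -1/5 + u)
(V(A, -10) + (-75 + 9))**2 = ((-1/5 - 10) + (-75 + 9))**2 = (-51/5 - 66)**2 = (-381/5)**2 = 145161/25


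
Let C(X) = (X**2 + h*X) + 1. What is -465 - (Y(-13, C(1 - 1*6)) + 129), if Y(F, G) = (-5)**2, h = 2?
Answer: -619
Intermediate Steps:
C(X) = 1 + X**2 + 2*X (C(X) = (X**2 + 2*X) + 1 = 1 + X**2 + 2*X)
Y(F, G) = 25
-465 - (Y(-13, C(1 - 1*6)) + 129) = -465 - (25 + 129) = -465 - 1*154 = -465 - 154 = -619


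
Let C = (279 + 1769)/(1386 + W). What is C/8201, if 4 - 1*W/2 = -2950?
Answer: 1024/29909047 ≈ 3.4237e-5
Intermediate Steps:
W = 5908 (W = 8 - 2*(-2950) = 8 + 5900 = 5908)
C = 1024/3647 (C = (279 + 1769)/(1386 + 5908) = 2048/7294 = 2048*(1/7294) = 1024/3647 ≈ 0.28078)
C/8201 = (1024/3647)/8201 = (1024/3647)*(1/8201) = 1024/29909047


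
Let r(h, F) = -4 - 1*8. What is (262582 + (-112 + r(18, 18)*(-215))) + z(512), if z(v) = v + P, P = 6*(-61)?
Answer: 265196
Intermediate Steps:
r(h, F) = -12 (r(h, F) = -4 - 8 = -12)
P = -366
z(v) = -366 + v (z(v) = v - 366 = -366 + v)
(262582 + (-112 + r(18, 18)*(-215))) + z(512) = (262582 + (-112 - 12*(-215))) + (-366 + 512) = (262582 + (-112 + 2580)) + 146 = (262582 + 2468) + 146 = 265050 + 146 = 265196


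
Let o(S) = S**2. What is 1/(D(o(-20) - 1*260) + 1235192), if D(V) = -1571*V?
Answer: 1/1015252 ≈ 9.8498e-7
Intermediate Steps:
1/(D(o(-20) - 1*260) + 1235192) = 1/(-1571*((-20)**2 - 1*260) + 1235192) = 1/(-1571*(400 - 260) + 1235192) = 1/(-1571*140 + 1235192) = 1/(-219940 + 1235192) = 1/1015252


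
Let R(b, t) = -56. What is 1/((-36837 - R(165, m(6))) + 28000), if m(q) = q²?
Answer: -1/8781 ≈ -0.00011388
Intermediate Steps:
1/((-36837 - R(165, m(6))) + 28000) = 1/((-36837 - 1*(-56)) + 28000) = 1/((-36837 + 56) + 28000) = 1/(-36781 + 28000) = 1/(-8781) = -1/8781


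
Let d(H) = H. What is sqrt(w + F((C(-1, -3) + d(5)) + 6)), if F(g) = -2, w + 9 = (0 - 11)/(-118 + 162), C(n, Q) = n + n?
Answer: 3*I*sqrt(5)/2 ≈ 3.3541*I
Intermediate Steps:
C(n, Q) = 2*n
w = -37/4 (w = -9 + (0 - 11)/(-118 + 162) = -9 - 11/44 = -9 - 11*1/44 = -9 - 1/4 = -37/4 ≈ -9.2500)
sqrt(w + F((C(-1, -3) + d(5)) + 6)) = sqrt(-37/4 - 2) = sqrt(-45/4) = 3*I*sqrt(5)/2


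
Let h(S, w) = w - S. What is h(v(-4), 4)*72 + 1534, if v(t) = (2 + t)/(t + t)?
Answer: 1804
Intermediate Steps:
v(t) = (2 + t)/(2*t) (v(t) = (2 + t)/((2*t)) = (2 + t)*(1/(2*t)) = (2 + t)/(2*t))
h(v(-4), 4)*72 + 1534 = (4 - (2 - 4)/(2*(-4)))*72 + 1534 = (4 - (-1)*(-2)/(2*4))*72 + 1534 = (4 - 1*1/4)*72 + 1534 = (4 - 1/4)*72 + 1534 = (15/4)*72 + 1534 = 270 + 1534 = 1804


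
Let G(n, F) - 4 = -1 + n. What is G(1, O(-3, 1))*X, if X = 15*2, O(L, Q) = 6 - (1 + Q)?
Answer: 120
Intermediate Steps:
O(L, Q) = 5 - Q (O(L, Q) = 6 + (-1 - Q) = 5 - Q)
X = 30
G(n, F) = 3 + n (G(n, F) = 4 + (-1 + n) = 3 + n)
G(1, O(-3, 1))*X = (3 + 1)*30 = 4*30 = 120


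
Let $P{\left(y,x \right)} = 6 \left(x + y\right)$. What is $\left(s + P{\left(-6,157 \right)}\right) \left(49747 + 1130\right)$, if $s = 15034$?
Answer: $810979380$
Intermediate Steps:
$P{\left(y,x \right)} = 6 x + 6 y$
$\left(s + P{\left(-6,157 \right)}\right) \left(49747 + 1130\right) = \left(15034 + \left(6 \cdot 157 + 6 \left(-6\right)\right)\right) \left(49747 + 1130\right) = \left(15034 + \left(942 - 36\right)\right) 50877 = \left(15034 + 906\right) 50877 = 15940 \cdot 50877 = 810979380$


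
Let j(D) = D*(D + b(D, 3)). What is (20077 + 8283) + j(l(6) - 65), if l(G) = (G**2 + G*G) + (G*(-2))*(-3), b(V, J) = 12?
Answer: 30725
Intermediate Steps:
l(G) = 2*G**2 + 6*G (l(G) = (G**2 + G**2) - 2*G*(-3) = 2*G**2 + 6*G)
j(D) = D*(12 + D) (j(D) = D*(D + 12) = D*(12 + D))
(20077 + 8283) + j(l(6) - 65) = (20077 + 8283) + (2*6*(3 + 6) - 65)*(12 + (2*6*(3 + 6) - 65)) = 28360 + (2*6*9 - 65)*(12 + (2*6*9 - 65)) = 28360 + (108 - 65)*(12 + (108 - 65)) = 28360 + 43*(12 + 43) = 28360 + 43*55 = 28360 + 2365 = 30725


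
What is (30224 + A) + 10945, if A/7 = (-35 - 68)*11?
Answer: 33238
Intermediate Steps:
A = -7931 (A = 7*((-35 - 68)*11) = 7*(-103*11) = 7*(-1133) = -7931)
(30224 + A) + 10945 = (30224 - 7931) + 10945 = 22293 + 10945 = 33238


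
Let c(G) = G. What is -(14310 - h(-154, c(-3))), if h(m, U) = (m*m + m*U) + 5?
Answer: 9873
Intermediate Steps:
h(m, U) = 5 + m**2 + U*m (h(m, U) = (m**2 + U*m) + 5 = 5 + m**2 + U*m)
-(14310 - h(-154, c(-3))) = -(14310 - (5 + (-154)**2 - 3*(-154))) = -(14310 - (5 + 23716 + 462)) = -(14310 - 1*24183) = -(14310 - 24183) = -1*(-9873) = 9873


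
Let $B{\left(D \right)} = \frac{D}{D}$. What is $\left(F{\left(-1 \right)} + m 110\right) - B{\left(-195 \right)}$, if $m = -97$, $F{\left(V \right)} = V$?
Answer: $-10672$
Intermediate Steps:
$B{\left(D \right)} = 1$
$\left(F{\left(-1 \right)} + m 110\right) - B{\left(-195 \right)} = \left(-1 - 10670\right) - 1 = -10671 - 1 = -10672$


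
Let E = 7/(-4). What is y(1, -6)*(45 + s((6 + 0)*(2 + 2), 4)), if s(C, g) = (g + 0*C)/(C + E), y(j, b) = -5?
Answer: -20105/89 ≈ -225.90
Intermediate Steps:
E = -7/4 (E = 7*(-¼) = -7/4 ≈ -1.7500)
s(C, g) = g/(-7/4 + C) (s(C, g) = (g + 0*C)/(C - 7/4) = (g + 0)/(-7/4 + C) = g/(-7/4 + C))
y(1, -6)*(45 + s((6 + 0)*(2 + 2), 4)) = -5*(45 + 4*4/(-7 + 4*((6 + 0)*(2 + 2)))) = -5*(45 + 4*4/(-7 + 4*(6*4))) = -5*(45 + 4*4/(-7 + 4*24)) = -5*(45 + 4*4/(-7 + 96)) = -5*(45 + 4*4/89) = -5*(45 + 4*4*(1/89)) = -5*(45 + 16/89) = -5*4021/89 = -20105/89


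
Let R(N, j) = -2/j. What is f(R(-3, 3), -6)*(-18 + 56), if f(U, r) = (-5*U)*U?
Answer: -760/9 ≈ -84.444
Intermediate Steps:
f(U, r) = -5*U²
f(R(-3, 3), -6)*(-18 + 56) = (-5*(-2/3)²)*(-18 + 56) = -5*(-2*⅓)²*38 = -5*(-⅔)²*38 = -5*4/9*38 = -20/9*38 = -760/9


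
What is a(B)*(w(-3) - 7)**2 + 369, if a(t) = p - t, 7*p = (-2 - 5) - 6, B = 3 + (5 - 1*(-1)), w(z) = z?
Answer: -5017/7 ≈ -716.71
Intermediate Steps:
B = 9 (B = 3 + (5 + 1) = 3 + 6 = 9)
p = -13/7 (p = ((-2 - 5) - 6)/7 = (-7 - 6)/7 = (1/7)*(-13) = -13/7 ≈ -1.8571)
a(t) = -13/7 - t
a(B)*(w(-3) - 7)**2 + 369 = (-13/7 - 1*9)*(-3 - 7)**2 + 369 = (-13/7 - 9)*(-10)**2 + 369 = -76/7*100 + 369 = -7600/7 + 369 = -5017/7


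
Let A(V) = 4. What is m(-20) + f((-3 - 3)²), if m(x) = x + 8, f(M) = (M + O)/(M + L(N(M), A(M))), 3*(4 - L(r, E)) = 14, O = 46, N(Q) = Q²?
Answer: -513/53 ≈ -9.6792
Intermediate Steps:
L(r, E) = -⅔ (L(r, E) = 4 - ⅓*14 = 4 - 14/3 = -⅔)
f(M) = (46 + M)/(-⅔ + M) (f(M) = (M + 46)/(M - ⅔) = (46 + M)/(-⅔ + M))
m(x) = 8 + x
m(-20) + f((-3 - 3)²) = (8 - 20) + 3*(46 + (-3 - 3)²)/(-2 + 3*(-3 - 3)²) = -12 + 3*(46 + (-6)²)/(-2 + 3*(-6)²) = -12 + 3*(46 + 36)/(-2 + 3*36) = -12 + 3*82/(-2 + 108) = -12 + 3*82/106 = -12 + 3*(1/106)*82 = -12 + 123/53 = -513/53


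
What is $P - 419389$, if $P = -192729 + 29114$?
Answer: $-583004$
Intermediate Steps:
$P = -163615$
$P - 419389 = -163615 - 419389 = -583004$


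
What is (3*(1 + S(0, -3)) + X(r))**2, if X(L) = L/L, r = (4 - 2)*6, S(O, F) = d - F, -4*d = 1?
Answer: 2401/16 ≈ 150.06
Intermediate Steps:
d = -1/4 (d = -1/4*1 = -1/4 ≈ -0.25000)
S(O, F) = -1/4 - F
r = 12 (r = 2*6 = 12)
X(L) = 1
(3*(1 + S(0, -3)) + X(r))**2 = (3*(1 + (-1/4 - 1*(-3))) + 1)**2 = (3*(1 + (-1/4 + 3)) + 1)**2 = (3*(1 + 11/4) + 1)**2 = (3*(15/4) + 1)**2 = (45/4 + 1)**2 = (49/4)**2 = 2401/16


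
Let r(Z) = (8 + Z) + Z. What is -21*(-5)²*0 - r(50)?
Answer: -108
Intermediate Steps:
r(Z) = 8 + 2*Z
-21*(-5)²*0 - r(50) = -21*(-5)²*0 - (8 + 2*50) = -21*25*0 - (8 + 100) = -525*0 - 1*108 = 0 - 108 = -108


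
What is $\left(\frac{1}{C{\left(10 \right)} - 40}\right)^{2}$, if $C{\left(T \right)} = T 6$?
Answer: $\frac{1}{400} \approx 0.0025$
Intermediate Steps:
$C{\left(T \right)} = 6 T$
$\left(\frac{1}{C{\left(10 \right)} - 40}\right)^{2} = \left(\frac{1}{6 \cdot 10 - 40}\right)^{2} = \left(\frac{1}{60 - 40}\right)^{2} = \left(\frac{1}{20}\right)^{2} = \frac{1}{400}$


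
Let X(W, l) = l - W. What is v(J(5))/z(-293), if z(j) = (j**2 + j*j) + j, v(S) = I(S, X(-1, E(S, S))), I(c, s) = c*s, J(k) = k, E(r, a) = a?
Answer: 2/11427 ≈ 0.00017502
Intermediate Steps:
v(S) = S*(1 + S) (v(S) = S*(S - 1*(-1)) = S*(S + 1) = S*(1 + S))
z(j) = j + 2*j**2 (z(j) = (j**2 + j**2) + j = 2*j**2 + j = j + 2*j**2)
v(J(5))/z(-293) = (5*(1 + 5))/((-293*(1 + 2*(-293)))) = (5*6)/((-293*(1 - 586))) = 30/((-293*(-585))) = 30/171405 = 30*(1/171405) = 2/11427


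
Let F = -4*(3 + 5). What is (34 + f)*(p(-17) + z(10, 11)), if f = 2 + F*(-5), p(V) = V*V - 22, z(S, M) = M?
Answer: 54488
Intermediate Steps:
F = -32 (F = -4*8 = -32)
p(V) = -22 + V² (p(V) = V² - 22 = -22 + V²)
f = 162 (f = 2 - 32*(-5) = 2 + 160 = 162)
(34 + f)*(p(-17) + z(10, 11)) = (34 + 162)*((-22 + (-17)²) + 11) = 196*((-22 + 289) + 11) = 196*(267 + 11) = 196*278 = 54488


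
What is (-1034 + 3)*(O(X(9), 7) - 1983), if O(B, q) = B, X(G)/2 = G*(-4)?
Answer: 2118705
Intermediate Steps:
X(G) = -8*G (X(G) = 2*(G*(-4)) = 2*(-4*G) = -8*G)
(-1034 + 3)*(O(X(9), 7) - 1983) = (-1034 + 3)*(-8*9 - 1983) = -1031*(-72 - 1983) = -1031*(-2055) = 2118705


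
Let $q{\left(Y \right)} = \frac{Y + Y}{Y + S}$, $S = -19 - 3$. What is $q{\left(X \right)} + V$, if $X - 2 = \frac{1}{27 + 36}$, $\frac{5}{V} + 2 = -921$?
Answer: $- \frac{240737}{1162057} \approx -0.20716$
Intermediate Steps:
$V = - \frac{5}{923}$ ($V = \frac{5}{-2 - 921} = \frac{5}{-923} = 5 \left(- \frac{1}{923}\right) = - \frac{5}{923} \approx -0.0054171$)
$S = -22$
$X = \frac{127}{63}$ ($X = 2 + \frac{1}{27 + 36} = 2 + \frac{1}{63} = \frac{127}{63} \approx 2.0159$)
$q{\left(Y \right)} = \frac{2 Y}{-22 + Y}$ ($q{\left(Y \right)} = \frac{Y + Y}{Y - 22} = \frac{2 Y}{-22 + Y}$)
$q{\left(X \right)} + V = 2 \cdot \frac{127}{63} \frac{1}{-22 + \frac{127}{63}} - \frac{5}{923} = 2 \cdot \frac{127}{63} \frac{1}{- \frac{1259}{63}} - \frac{5}{923} = 2 \cdot \frac{127}{63} \left(- \frac{63}{1259}\right) - \frac{5}{923} = - \frac{254}{1259} - \frac{5}{923} = - \frac{240737}{1162057}$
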